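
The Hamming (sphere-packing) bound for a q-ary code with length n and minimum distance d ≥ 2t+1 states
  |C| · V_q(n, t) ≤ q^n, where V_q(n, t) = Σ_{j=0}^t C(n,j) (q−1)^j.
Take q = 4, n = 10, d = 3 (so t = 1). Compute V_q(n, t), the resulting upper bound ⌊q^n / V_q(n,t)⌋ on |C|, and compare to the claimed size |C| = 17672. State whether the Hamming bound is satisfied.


V_q(n, t) = 31, q^n = 1048576, Hamming bound = 33825, |C| = 17672 ≤ bound (satisfied).

Step 1: Compute V_q(n, t) = Σ_{j=0}^1 C(n, j) (q−1)^j.
  j = 0: C(10,0)·(3)^0 = 1·1 = 1.
  j = 1: C(10,1)·(3)^1 = 10·3 = 30.
  V_q(n, t) = 1 + 30 = 31.
Step 2: q^n = 4^10 = 1048576.
Step 3: Hamming bound ⌊q^n / V_q(n,t)⌋ = ⌊1048576/31⌋ = 33825.
Step 4: Compare |C| = 17672 to 33825: satisfied.
The claimed |C| lies below the Hamming bound.


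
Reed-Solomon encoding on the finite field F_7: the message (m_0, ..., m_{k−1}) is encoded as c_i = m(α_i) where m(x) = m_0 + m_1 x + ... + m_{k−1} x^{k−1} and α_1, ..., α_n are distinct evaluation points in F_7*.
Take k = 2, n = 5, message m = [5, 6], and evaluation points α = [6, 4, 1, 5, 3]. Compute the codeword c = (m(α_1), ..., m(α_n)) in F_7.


c = [6, 1, 4, 0, 2]

Message polynomial: m(x) = 5 + 6·x (mod 7).
For each evaluation point α_i, compute m(α_i) mod 7:
  α_1 = 6: Horner steps 6 → 6, so m(6) = 6.
  α_2 = 4: Horner steps 6 → 1, so m(4) = 1.
  α_3 = 1: Horner steps 6 → 4, so m(1) = 4.
  α_4 = 5: Horner steps 6 → 0, so m(5) = 0.
  α_5 = 3: Horner steps 6 → 2, so m(3) = 2.
Codeword c = [6, 1, 4, 0, 2] ∈ F_7^5.


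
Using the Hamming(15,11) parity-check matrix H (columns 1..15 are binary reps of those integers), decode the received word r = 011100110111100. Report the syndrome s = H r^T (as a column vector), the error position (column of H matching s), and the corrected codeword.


s = (1, 0, 1, 0)^T, error position = 10, corrected codeword c = 011100110011100

Compute s = H r^T mod 2 one row at a time:
  s_1 = 1 + 0 + 1 + 1 + 1 + 1 + 0 + 0 = 5 ≡ 1 (mod 2).
  s_2 = 1 + 0 + 0 + 1 + 1 + 1 + 0 + 0 = 4 ≡ 0 (mod 2).
  s_3 = 1 + 1 + 0 + 1 + 1 + 1 + 0 + 0 = 5 ≡ 1 (mod 2).
  s_4 = 0 + 1 + 0 + 1 + 0 + 1 + 1 + 0 = 4 ≡ 0 (mod 2).
s = (1, 0, 1, 0)^T — this equals column 10 of H (binary 1010), so error is at position 10.
Correct: flip bit 10 of r = 011100110111100 to get c = 011100110011100.


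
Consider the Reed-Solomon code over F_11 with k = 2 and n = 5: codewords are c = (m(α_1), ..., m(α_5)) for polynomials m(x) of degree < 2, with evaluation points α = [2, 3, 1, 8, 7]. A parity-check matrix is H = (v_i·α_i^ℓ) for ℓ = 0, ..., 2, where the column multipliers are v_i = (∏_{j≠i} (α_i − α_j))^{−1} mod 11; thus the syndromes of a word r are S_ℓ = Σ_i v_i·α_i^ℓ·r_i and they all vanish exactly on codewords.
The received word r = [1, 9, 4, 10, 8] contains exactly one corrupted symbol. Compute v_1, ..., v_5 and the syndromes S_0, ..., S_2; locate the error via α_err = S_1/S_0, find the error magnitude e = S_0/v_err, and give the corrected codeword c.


S = (5, 7, 1), error at position 4, error magnitude e = 5, c = [1, 9, 4, 5, 8].

Step 1: column multipliers v_i = (∏_{j≠i}(α_i − α_j))^{−1} mod 11.
  i = 1 (α = 2): (2−3)(2−1)(2−8)(2−7) = (−1)·1·(−6)·(−5) = −30 ≡ 3, so v_1 = 3^{−1} = 4 (mod 11).
  i = 2 (α = 3): (3−2)(3−1)(3−8)(3−7) = 1·2·(−5)·(−4) = 40 ≡ 7, so v_2 = 7^{−1} = 8 (mod 11).
  i = 3 (α = 1): (1−2)(1−3)(1−8)(1−7) = (−1)·(−2)·(−7)·(−6) = 84 ≡ 7, so v_3 = 7^{−1} = 8 (mod 11).
  i = 4 (α = 8): (8−2)(8−3)(8−1)(8−7) = 6·5·7·1 = 210 ≡ 1, so v_4 = 1^{−1} = 1 (mod 11).
  i = 5 (α = 7): (7−2)(7−3)(7−1)(7−8) = 5·4·6·(−1) = −120 ≡ 1, so v_5 = 1^{−1} = 1 (mod 11).
  v = [4, 8, 8, 1, 1].
Step 2: syndromes of r = [1, 9, 4, 10, 8] (all sums mod 11).
  S_0 = Σ v_i r_i = 4·1 + 8·9 + 8·4 + 1·10 + 1·8 = 126 ≡ 5.
  S_1 = Σ v_i α_i r_i = 4·2·1 + 8·3·9 + 8·1·4 + 1·8·10 + 1·7·8 = 392 ≡ 7.
  α_i^2 mod 11 = [4, 9, 1, 9, 5].
  S_2 = Σ v_i α_i^2 r_i = 4·4·1 + 8·9·9 + 8·1·4 + 1·9·10 + 1·5·8 = 826 ≡ 1.
  S = (5, 7, 1) ≠ 0, so r is not a codeword (an error is present).
Step 3: locate the error. For a single error e at position i, S_ℓ = v_i·e·α_i^ℓ, so α_err = S_1/S_0.
  S_0^{−1} = 5^{−1} = 9 (mod 11), so α_err = 7·9 = 63 ≡ 8 = α_4. Error position i = 4.
  Consistency check: S_2/S_1 = 1·8 = 8 ≡ 8 = α_err ✓ (single-error assumption holds).
Step 4: error magnitude e = S_0/v_4 = S_0·∏_{j≠4}(α_4 − α_j) = 5·1 = 5 ≡ 5 (mod 11).
Step 5: correct position 4: c_4 = r_4 − e = 10 − 5 ≡ 5 (mod 11). Hence c = [1, 9, 4, 5, 8].
  Check: interpolating c through the α_i gives m(x) = 7 + 8·x (degree < 2) with m(α_i) = c_i for every i, so c is indeed a codeword.


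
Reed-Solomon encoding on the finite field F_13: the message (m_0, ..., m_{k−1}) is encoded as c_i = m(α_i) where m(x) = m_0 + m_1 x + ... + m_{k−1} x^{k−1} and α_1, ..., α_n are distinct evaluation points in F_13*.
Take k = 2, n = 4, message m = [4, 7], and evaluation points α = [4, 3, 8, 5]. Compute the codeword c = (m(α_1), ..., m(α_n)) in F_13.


c = [6, 12, 8, 0]

Message polynomial: m(x) = 4 + 7·x (mod 13).
For each evaluation point α_i, compute m(α_i) mod 13:
  α_1 = 4: Horner steps 7 → 6, so m(4) = 6.
  α_2 = 3: Horner steps 7 → 12, so m(3) = 12.
  α_3 = 8: Horner steps 7 → 8, so m(8) = 8.
  α_4 = 5: Horner steps 7 → 0, so m(5) = 0.
Codeword c = [6, 12, 8, 0] ∈ F_13^4.


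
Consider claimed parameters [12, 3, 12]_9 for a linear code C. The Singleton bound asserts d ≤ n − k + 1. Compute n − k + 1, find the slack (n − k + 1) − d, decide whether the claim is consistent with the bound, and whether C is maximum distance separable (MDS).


Singleton RHS = n − k + 1 = 10, slack = -2, bound violated (no such code; not MDS).

Singleton bound: d ≤ n − k + 1.
Here n = 12, k = 3, so n − k + 1 = 10.
Given d = 12, check d ≤ 10: NO.
Slack = (n − k + 1) − d = -2.
The slack is negative: d = 12 exceeds n − k + 1 = 10 by 2, so the Singleton bound is violated and no linear [12, 3, 12]_9 code can exist. In particular it is not MDS (MDS requires d = n − k + 1 exactly).
Description: the claimed parameters are [12, 3, 12]_9; such a code would be impossible (violates the Singleton bound).


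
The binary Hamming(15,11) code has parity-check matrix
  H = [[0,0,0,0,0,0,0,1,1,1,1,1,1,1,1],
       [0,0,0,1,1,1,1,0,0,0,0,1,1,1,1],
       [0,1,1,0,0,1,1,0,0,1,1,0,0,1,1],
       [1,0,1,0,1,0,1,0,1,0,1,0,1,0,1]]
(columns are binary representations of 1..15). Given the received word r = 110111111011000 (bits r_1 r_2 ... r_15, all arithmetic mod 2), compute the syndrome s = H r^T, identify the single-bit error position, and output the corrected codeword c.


s = (0, 1, 0, 1)^T, error position = 5, corrected codeword c = 110101111011000

Compute s = H r^T mod 2 one row at a time:
  s_1 = 1 + 1 + 0 + 1 + 1 + 0 + 0 + 0 = 4 ≡ 0 (mod 2).
  s_2 = 1 + 1 + 1 + 1 + 1 + 0 + 0 + 0 = 5 ≡ 1 (mod 2).
  s_3 = 1 + 0 + 1 + 1 + 0 + 1 + 0 + 0 = 4 ≡ 0 (mod 2).
  s_4 = 1 + 0 + 1 + 1 + 1 + 1 + 0 + 0 = 5 ≡ 1 (mod 2).
s = (0, 1, 0, 1)^T — this equals column 5 of H (binary 0101), so error is at position 5.
Correct: flip bit 5 of r = 110111111011000 to get c = 110101111011000.


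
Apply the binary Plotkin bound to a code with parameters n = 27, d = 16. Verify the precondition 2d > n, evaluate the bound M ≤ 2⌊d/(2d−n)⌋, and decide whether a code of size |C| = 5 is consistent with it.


Plotkin bound M ≤ 6; given |C| = 5 ≤ bound (satisfied).

Check applicability: 2d = 32, n = 27.
2d − n = 5 > 0, so Plotkin applies.
Compute d/(2d−n) = 16/5 ≈ 3.2000.
⌊d/(2d−n)⌋ = 3.
Plotkin bound: M ≤ 2·3 = 6.
Given |C| = 5, check: satisfied.
This |C| is below the Plotkin bound.


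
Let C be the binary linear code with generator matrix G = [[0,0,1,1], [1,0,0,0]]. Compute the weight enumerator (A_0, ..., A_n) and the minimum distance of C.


Weight distribution: A_0 = 1, A_1 = 1, A_2 = 1, A_3 = 1. Minimum distance d = 1.

Enumerate all 2^2 = 4 messages m ∈ F_2^2.
For each, compute codeword c = mG in F_2^4, then tally its weight.
  m = 00 → c = 0000, weight = 0.
  m = 10 → c = 0011, weight = 2.
  m = 01 → c = 1000, weight = 1.
  m = 11 → c = 1011, weight = 3.
Tally weights:
  weight 0: 1 codewords.
  weight 1: 1 codewords.
  weight 2: 1 codewords.
  weight 3: 1 codewords.
Minimum distance d = smallest w > 0 with A_w > 0 = 1.
Sanity: Σ A_w = 4 = 2^2 = 4 ✓.


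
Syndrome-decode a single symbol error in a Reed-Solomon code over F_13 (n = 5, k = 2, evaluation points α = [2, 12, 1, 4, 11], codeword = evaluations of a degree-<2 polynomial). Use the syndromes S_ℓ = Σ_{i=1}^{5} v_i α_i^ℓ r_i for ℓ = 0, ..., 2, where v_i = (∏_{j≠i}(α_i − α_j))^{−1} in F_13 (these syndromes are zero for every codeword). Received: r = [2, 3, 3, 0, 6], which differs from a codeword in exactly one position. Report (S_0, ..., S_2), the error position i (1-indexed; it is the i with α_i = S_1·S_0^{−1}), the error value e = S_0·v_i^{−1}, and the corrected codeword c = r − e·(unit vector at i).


S = (7, 6, 7), error at position 2, error magnitude e = 11, c = [2, 5, 3, 0, 6].

Step 1: column multipliers v_i = (∏_{j≠i}(α_i − α_j))^{−1} mod 13.
  i = 1 (α = 2): (2−12)(2−1)(2−4)(2−11) = (−10)·1·(−2)·(−9) = −180 ≡ 2, so v_1 = 2^{−1} = 7 (mod 13).
  i = 2 (α = 12): (12−2)(12−1)(12−4)(12−11) = 10·11·8·1 = 880 ≡ 9, so v_2 = 9^{−1} = 3 (mod 13).
  i = 3 (α = 1): (1−2)(1−12)(1−4)(1−11) = (−1)·(−11)·(−3)·(−10) = 330 ≡ 5, so v_3 = 5^{−1} = 8 (mod 13).
  i = 4 (α = 4): (4−2)(4−12)(4−1)(4−11) = 2·(−8)·3·(−7) = 336 ≡ 11, so v_4 = 11^{−1} = 6 (mod 13).
  i = 5 (α = 11): (11−2)(11−12)(11−1)(11−4) = 9·(−1)·10·7 = −630 ≡ 7, so v_5 = 7^{−1} = 2 (mod 13).
  v = [7, 3, 8, 6, 2].
Step 2: syndromes of r = [2, 3, 3, 0, 6] (all sums mod 13).
  S_0 = Σ v_i r_i = 7·2 + 3·3 + 8·3 + 6·0 + 2·6 = 59 ≡ 7.
  S_1 = Σ v_i α_i r_i = 7·2·2 + 3·12·3 + 8·1·3 + 6·4·0 + 2·11·6 = 292 ≡ 6.
  α_i^2 mod 13 = [4, 1, 1, 3, 4].
  S_2 = Σ v_i α_i^2 r_i = 7·4·2 + 3·1·3 + 8·1·3 + 6·3·0 + 2·4·6 = 137 ≡ 7.
  S = (7, 6, 7) ≠ 0, so r is not a codeword (an error is present).
Step 3: locate the error. For a single error e at position i, S_ℓ = v_i·e·α_i^ℓ, so α_err = S_1/S_0.
  S_0^{−1} = 7^{−1} = 2 (mod 13), so α_err = 6·2 = 12 ≡ 12 = α_2. Error position i = 2.
  Consistency check: S_2/S_1 = 7·11 = 77 ≡ 12 = α_err ✓ (single-error assumption holds).
Step 4: error magnitude e = S_0/v_2 = S_0·∏_{j≠2}(α_2 − α_j) = 7·9 = 63 ≡ 11 (mod 13).
Step 5: correct position 2: c_2 = r_2 − e = 3 − 11 ≡ 5 (mod 13). Hence c = [2, 5, 3, 0, 6].
  Check: interpolating c through the α_i gives m(x) = 4 + 12·x (degree < 2) with m(α_i) = c_i for every i, so c is indeed a codeword.


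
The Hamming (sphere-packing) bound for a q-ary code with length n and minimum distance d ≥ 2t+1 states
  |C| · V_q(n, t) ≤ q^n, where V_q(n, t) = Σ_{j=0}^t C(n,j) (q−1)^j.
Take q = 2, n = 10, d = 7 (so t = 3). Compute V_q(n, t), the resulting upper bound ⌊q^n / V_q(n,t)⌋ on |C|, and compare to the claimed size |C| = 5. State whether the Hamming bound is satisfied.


V_q(n, t) = 176, q^n = 1024, Hamming bound = 5, |C| = 5 ≤ bound (satisfied).

Step 1: Compute V_q(n, t) = Σ_{j=0}^3 C(n, j) (q−1)^j.
  j = 0: C(10,0)·(1)^0 = 1·1 = 1.
  j = 1: C(10,1)·(1)^1 = 10·1 = 10.
  j = 2: C(10,2)·(1)^2 = 45·1 = 45.
  j = 3: C(10,3)·(1)^3 = 120·1 = 120.
  V_q(n, t) = 1 + 10 + 45 + 120 = 176.
Step 2: q^n = 2^10 = 1024.
Step 3: Hamming bound ⌊q^n / V_q(n,t)⌋ = ⌊1024/176⌋ = 5.
Step 4: Compare |C| = 5 to 5: satisfied.
The claimed |C| lies at the Hamming bound (tight).


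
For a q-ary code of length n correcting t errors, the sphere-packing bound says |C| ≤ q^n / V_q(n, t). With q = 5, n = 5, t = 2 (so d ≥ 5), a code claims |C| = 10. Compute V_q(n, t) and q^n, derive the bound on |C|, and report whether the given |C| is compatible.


V_q(n, t) = 181, q^n = 3125, Hamming bound = 17, |C| = 10 ≤ bound (satisfied).

Step 1: Compute V_q(n, t) = Σ_{j=0}^2 C(n, j) (q−1)^j.
  j = 0: C(5,0)·(4)^0 = 1·1 = 1.
  j = 1: C(5,1)·(4)^1 = 5·4 = 20.
  j = 2: C(5,2)·(4)^2 = 10·16 = 160.
  V_q(n, t) = 1 + 20 + 160 = 181.
Step 2: q^n = 5^5 = 3125.
Step 3: Hamming bound ⌊q^n / V_q(n,t)⌋ = ⌊3125/181⌋ = 17.
Step 4: Compare |C| = 10 to 17: satisfied.
The claimed |C| lies below the Hamming bound.


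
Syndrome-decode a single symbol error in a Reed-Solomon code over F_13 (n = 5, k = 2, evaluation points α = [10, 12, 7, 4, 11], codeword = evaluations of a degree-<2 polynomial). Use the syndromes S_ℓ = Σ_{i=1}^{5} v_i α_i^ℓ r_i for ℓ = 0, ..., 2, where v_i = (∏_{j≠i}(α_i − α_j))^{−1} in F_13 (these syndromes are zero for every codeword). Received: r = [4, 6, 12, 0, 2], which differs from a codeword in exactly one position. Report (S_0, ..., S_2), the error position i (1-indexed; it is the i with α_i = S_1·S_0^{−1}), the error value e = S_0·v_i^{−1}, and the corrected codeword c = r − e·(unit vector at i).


S = (11, 6, 8), error at position 1, error magnitude e = 6, c = [11, 6, 12, 0, 2].

Step 1: column multipliers v_i = (∏_{j≠i}(α_i − α_j))^{−1} mod 13.
  i = 1 (α = 10): (10−12)(10−7)(10−4)(10−11) = (−2)·3·6·(−1) = 36 ≡ 10, so v_1 = 10^{−1} = 4 (mod 13).
  i = 2 (α = 12): (12−10)(12−7)(12−4)(12−11) = 2·5·8·1 = 80 ≡ 2, so v_2 = 2^{−1} = 7 (mod 13).
  i = 3 (α = 7): (7−10)(7−12)(7−4)(7−11) = (−3)·(−5)·3·(−4) = −180 ≡ 2, so v_3 = 2^{−1} = 7 (mod 13).
  i = 4 (α = 4): (4−10)(4−12)(4−7)(4−11) = (−6)·(−8)·(−3)·(−7) = 1008 ≡ 7, so v_4 = 7^{−1} = 2 (mod 13).
  i = 5 (α = 11): (11−10)(11−12)(11−7)(11−4) = 1·(−1)·4·7 = −28 ≡ 11, so v_5 = 11^{−1} = 6 (mod 13).
  v = [4, 7, 7, 2, 6].
Step 2: syndromes of r = [4, 6, 12, 0, 2] (all sums mod 13).
  S_0 = Σ v_i r_i = 4·4 + 7·6 + 7·12 + 2·0 + 6·2 = 154 ≡ 11.
  S_1 = Σ v_i α_i r_i = 4·10·4 + 7·12·6 + 7·7·12 + 2·4·0 + 6·11·2 = 1384 ≡ 6.
  α_i^2 mod 13 = [9, 1, 10, 3, 4].
  S_2 = Σ v_i α_i^2 r_i = 4·9·4 + 7·1·6 + 7·10·12 + 2·3·0 + 6·4·2 = 1074 ≡ 8.
  S = (11, 6, 8) ≠ 0, so r is not a codeword (an error is present).
Step 3: locate the error. For a single error e at position i, S_ℓ = v_i·e·α_i^ℓ, so α_err = S_1/S_0.
  S_0^{−1} = 11^{−1} = 6 (mod 13), so α_err = 6·6 = 36 ≡ 10 = α_1. Error position i = 1.
  Consistency check: S_2/S_1 = 8·11 = 88 ≡ 10 = α_err ✓ (single-error assumption holds).
Step 4: error magnitude e = S_0/v_1 = S_0·∏_{j≠1}(α_1 − α_j) = 11·10 = 110 ≡ 6 (mod 13).
Step 5: correct position 1: c_1 = r_1 − e = 4 − 6 ≡ 11 (mod 13). Hence c = [11, 6, 12, 0, 2].
  Check: interpolating c through the α_i gives m(x) = 10 + 4·x (degree < 2) with m(α_i) = c_i for every i, so c is indeed a codeword.


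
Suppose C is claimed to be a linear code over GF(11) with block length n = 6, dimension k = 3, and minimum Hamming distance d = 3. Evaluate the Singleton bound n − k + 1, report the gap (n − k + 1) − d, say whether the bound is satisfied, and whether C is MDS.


Singleton RHS = n − k + 1 = 4, slack = 1, bound satisfied, not MDS.

Singleton bound: d ≤ n − k + 1.
Here n = 6, k = 3, so n − k + 1 = 4.
Given d = 3, check d ≤ 4: YES.
Slack = (n − k + 1) − d = 1.
The code is NOT MDS (slack = 1 > 0).
Description: the claimed parameters are [6, 3, 3]_11; such a code would be non-MDS.


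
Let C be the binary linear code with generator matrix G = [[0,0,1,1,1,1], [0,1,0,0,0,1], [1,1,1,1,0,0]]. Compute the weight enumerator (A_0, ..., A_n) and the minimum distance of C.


Weight distribution: A_0 = 1, A_2 = 2, A_4 = 5. Minimum distance d = 2.

Enumerate all 2^3 = 8 messages m ∈ F_2^3.
For each, compute codeword c = mG in F_2^6, then tally its weight.
  m = 000 → c = 000000, weight = 0.
  m = 100 → c = 001111, weight = 4.
  m = 010 → c = 010001, weight = 2.
  m = 110 → c = 011110, weight = 4.
  m = 001 → c = 111100, weight = 4.
  m = 101 → c = 110011, weight = 4.
  m = 011 → c = 101101, weight = 4.
  m = 111 → c = 100010, weight = 2.
Tally weights:
  weight 0: 1 codewords.
  weight 2: 2 codewords.
  weight 4: 5 codewords.
Minimum distance d = smallest w > 0 with A_w > 0 = 2.
Sanity: Σ A_w = 8 = 2^3 = 8 ✓.


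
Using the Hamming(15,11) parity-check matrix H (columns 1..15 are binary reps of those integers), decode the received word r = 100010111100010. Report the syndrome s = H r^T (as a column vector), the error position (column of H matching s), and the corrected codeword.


s = (0, 1, 1, 0)^T, error position = 6, corrected codeword c = 100011111100010

Compute s = H r^T mod 2 one row at a time:
  s_1 = 1 + 1 + 1 + 0 + 0 + 0 + 1 + 0 = 4 ≡ 0 (mod 2).
  s_2 = 0 + 1 + 0 + 1 + 0 + 0 + 1 + 0 = 3 ≡ 1 (mod 2).
  s_3 = 0 + 0 + 0 + 1 + 1 + 0 + 1 + 0 = 3 ≡ 1 (mod 2).
  s_4 = 1 + 0 + 1 + 1 + 1 + 0 + 0 + 0 = 4 ≡ 0 (mod 2).
s = (0, 1, 1, 0)^T — this equals column 6 of H (binary 0110), so error is at position 6.
Correct: flip bit 6 of r = 100010111100010 to get c = 100011111100010.


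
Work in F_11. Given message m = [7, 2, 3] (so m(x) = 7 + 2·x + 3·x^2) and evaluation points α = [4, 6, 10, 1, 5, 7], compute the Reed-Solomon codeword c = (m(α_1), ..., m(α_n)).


c = [8, 6, 8, 1, 4, 3]

Message polynomial: m(x) = 7 + 2·x + 3·x^2 (mod 11).
For each evaluation point α_i, compute m(α_i) mod 11:
  α_1 = 4: Horner steps 3 → 3 → 8, so m(4) = 8.
  α_2 = 6: Horner steps 3 → 9 → 6, so m(6) = 6.
  α_3 = 10: Horner steps 3 → 10 → 8, so m(10) = 8.
  α_4 = 1: Horner steps 3 → 5 → 1, so m(1) = 1.
  α_5 = 5: Horner steps 3 → 6 → 4, so m(5) = 4.
  α_6 = 7: Horner steps 3 → 1 → 3, so m(7) = 3.
Codeword c = [8, 6, 8, 1, 4, 3] ∈ F_11^6.


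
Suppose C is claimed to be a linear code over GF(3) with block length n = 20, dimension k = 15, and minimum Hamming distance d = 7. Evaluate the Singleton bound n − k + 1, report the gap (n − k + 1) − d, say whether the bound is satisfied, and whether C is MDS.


Singleton RHS = n − k + 1 = 6, slack = -1, bound violated (no such code; not MDS).

Singleton bound: d ≤ n − k + 1.
Here n = 20, k = 15, so n − k + 1 = 6.
Given d = 7, check d ≤ 6: NO.
Slack = (n − k + 1) − d = -1.
The slack is negative: d = 7 exceeds n − k + 1 = 6 by 1, so the Singleton bound is violated and no linear [20, 15, 7]_3 code can exist. In particular it is not MDS (MDS requires d = n − k + 1 exactly).
Description: the claimed parameters are [20, 15, 7]_3; such a code would be impossible (violates the Singleton bound).


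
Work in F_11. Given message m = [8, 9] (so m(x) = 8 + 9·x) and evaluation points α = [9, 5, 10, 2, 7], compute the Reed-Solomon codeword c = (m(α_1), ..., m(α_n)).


c = [1, 9, 10, 4, 5]

Message polynomial: m(x) = 8 + 9·x (mod 11).
For each evaluation point α_i, compute m(α_i) mod 11:
  α_1 = 9: Horner steps 9 → 1, so m(9) = 1.
  α_2 = 5: Horner steps 9 → 9, so m(5) = 9.
  α_3 = 10: Horner steps 9 → 10, so m(10) = 10.
  α_4 = 2: Horner steps 9 → 4, so m(2) = 4.
  α_5 = 7: Horner steps 9 → 5, so m(7) = 5.
Codeword c = [1, 9, 10, 4, 5] ∈ F_11^5.


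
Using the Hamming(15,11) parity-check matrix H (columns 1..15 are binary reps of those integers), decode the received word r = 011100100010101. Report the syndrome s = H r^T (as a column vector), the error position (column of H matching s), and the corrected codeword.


s = (1, 0, 1, 1)^T, error position = 11, corrected codeword c = 011100100000101

Compute s = H r^T mod 2 one row at a time:
  s_1 = 0 + 0 + 0 + 1 + 0 + 1 + 0 + 1 = 3 ≡ 1 (mod 2).
  s_2 = 1 + 0 + 0 + 1 + 0 + 1 + 0 + 1 = 4 ≡ 0 (mod 2).
  s_3 = 1 + 1 + 0 + 1 + 0 + 1 + 0 + 1 = 5 ≡ 1 (mod 2).
  s_4 = 0 + 1 + 0 + 1 + 0 + 1 + 1 + 1 = 5 ≡ 1 (mod 2).
s = (1, 0, 1, 1)^T — this equals column 11 of H (binary 1011), so error is at position 11.
Correct: flip bit 11 of r = 011100100010101 to get c = 011100100000101.


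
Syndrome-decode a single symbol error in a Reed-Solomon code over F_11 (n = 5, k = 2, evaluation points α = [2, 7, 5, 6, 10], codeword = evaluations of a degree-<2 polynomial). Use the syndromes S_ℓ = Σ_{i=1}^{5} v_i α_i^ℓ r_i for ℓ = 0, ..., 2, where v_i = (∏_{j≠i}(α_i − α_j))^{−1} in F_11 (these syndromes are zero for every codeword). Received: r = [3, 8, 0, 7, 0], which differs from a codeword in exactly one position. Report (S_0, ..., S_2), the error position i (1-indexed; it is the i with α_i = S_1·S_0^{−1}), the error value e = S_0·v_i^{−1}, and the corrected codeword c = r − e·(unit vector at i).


S = (9, 1, 5), error at position 3, error magnitude e = 5, c = [3, 8, 6, 7, 0].

Step 1: column multipliers v_i = (∏_{j≠i}(α_i − α_j))^{−1} mod 11.
  i = 1 (α = 2): (2−7)(2−5)(2−6)(2−10) = (−5)·(−3)·(−4)·(−8) = 480 ≡ 7, so v_1 = 7^{−1} = 8 (mod 11).
  i = 2 (α = 7): (7−2)(7−5)(7−6)(7−10) = 5·2·1·(−3) = −30 ≡ 3, so v_2 = 3^{−1} = 4 (mod 11).
  i = 3 (α = 5): (5−2)(5−7)(5−6)(5−10) = 3·(−2)·(−1)·(−5) = −30 ≡ 3, so v_3 = 3^{−1} = 4 (mod 11).
  i = 4 (α = 6): (6−2)(6−7)(6−5)(6−10) = 4·(−1)·1·(−4) = 16 ≡ 5, so v_4 = 5^{−1} = 9 (mod 11).
  i = 5 (α = 10): (10−2)(10−7)(10−5)(10−6) = 8·3·5·4 = 480 ≡ 7, so v_5 = 7^{−1} = 8 (mod 11).
  v = [8, 4, 4, 9, 8].
Step 2: syndromes of r = [3, 8, 0, 7, 0] (all sums mod 11).
  S_0 = Σ v_i r_i = 8·3 + 4·8 + 4·0 + 9·7 + 8·0 = 119 ≡ 9.
  S_1 = Σ v_i α_i r_i = 8·2·3 + 4·7·8 + 4·5·0 + 9·6·7 + 8·10·0 = 650 ≡ 1.
  α_i^2 mod 11 = [4, 5, 3, 3, 1].
  S_2 = Σ v_i α_i^2 r_i = 8·4·3 + 4·5·8 + 4·3·0 + 9·3·7 + 8·1·0 = 445 ≡ 5.
  S = (9, 1, 5) ≠ 0, so r is not a codeword (an error is present).
Step 3: locate the error. For a single error e at position i, S_ℓ = v_i·e·α_i^ℓ, so α_err = S_1/S_0.
  S_0^{−1} = 9^{−1} = 5 (mod 11), so α_err = 1·5 = 5 ≡ 5 = α_3. Error position i = 3.
  Consistency check: S_2/S_1 = 5·1 = 5 ≡ 5 = α_err ✓ (single-error assumption holds).
Step 4: error magnitude e = S_0/v_3 = S_0·∏_{j≠3}(α_3 − α_j) = 9·3 = 27 ≡ 5 (mod 11).
Step 5: correct position 3: c_3 = r_3 − e = 0 − 5 ≡ 6 (mod 11). Hence c = [3, 8, 6, 7, 0].
  Check: interpolating c through the α_i gives m(x) = 1 + 1·x (degree < 2) with m(α_i) = c_i for every i, so c is indeed a codeword.


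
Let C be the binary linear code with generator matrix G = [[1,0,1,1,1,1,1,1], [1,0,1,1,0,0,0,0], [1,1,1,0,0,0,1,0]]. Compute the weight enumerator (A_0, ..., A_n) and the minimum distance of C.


Weight distribution: A_0 = 1, A_3 = 2, A_4 = 2, A_5 = 1, A_6 = 1, A_7 = 1. Minimum distance d = 3.

Enumerate all 2^3 = 8 messages m ∈ F_2^3.
For each, compute codeword c = mG in F_2^8, then tally its weight.
  m = 000 → c = 00000000, weight = 0.
  m = 100 → c = 10111111, weight = 7.
  m = 010 → c = 10110000, weight = 3.
  m = 110 → c = 00001111, weight = 4.
  m = 001 → c = 11100010, weight = 4.
  m = 101 → c = 01011101, weight = 5.
  m = 011 → c = 01010010, weight = 3.
  m = 111 → c = 11101101, weight = 6.
Tally weights:
  weight 0: 1 codewords.
  weight 3: 2 codewords.
  weight 4: 2 codewords.
  weight 5: 1 codewords.
  weight 6: 1 codewords.
  weight 7: 1 codewords.
Minimum distance d = smallest w > 0 with A_w > 0 = 3.
Sanity: Σ A_w = 8 = 2^3 = 8 ✓.


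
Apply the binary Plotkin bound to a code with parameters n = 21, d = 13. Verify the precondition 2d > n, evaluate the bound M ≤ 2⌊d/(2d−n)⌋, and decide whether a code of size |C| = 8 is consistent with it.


Plotkin bound M ≤ 4; given |C| = 8 > bound (violated).

Check applicability: 2d = 26, n = 21.
2d − n = 5 > 0, so Plotkin applies.
Compute d/(2d−n) = 13/5 ≈ 2.6000.
⌊d/(2d−n)⌋ = 2.
Plotkin bound: M ≤ 2·2 = 4.
Given |C| = 8, check: VIOLATED.
This |C| is above the Plotkin bound, so no binary code with n = 21, d = 13 and 8 codewords exists.


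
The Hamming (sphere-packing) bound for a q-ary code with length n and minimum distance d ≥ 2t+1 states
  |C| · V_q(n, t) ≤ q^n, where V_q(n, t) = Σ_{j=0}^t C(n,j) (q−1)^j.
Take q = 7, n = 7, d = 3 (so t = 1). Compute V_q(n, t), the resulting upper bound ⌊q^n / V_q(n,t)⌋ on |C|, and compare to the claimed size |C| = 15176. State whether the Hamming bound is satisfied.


V_q(n, t) = 43, q^n = 823543, Hamming bound = 19152, |C| = 15176 ≤ bound (satisfied).

Step 1: Compute V_q(n, t) = Σ_{j=0}^1 C(n, j) (q−1)^j.
  j = 0: C(7,0)·(6)^0 = 1·1 = 1.
  j = 1: C(7,1)·(6)^1 = 7·6 = 42.
  V_q(n, t) = 1 + 42 = 43.
Step 2: q^n = 7^7 = 823543.
Step 3: Hamming bound ⌊q^n / V_q(n,t)⌋ = ⌊823543/43⌋ = 19152.
Step 4: Compare |C| = 15176 to 19152: satisfied.
The claimed |C| lies below the Hamming bound.


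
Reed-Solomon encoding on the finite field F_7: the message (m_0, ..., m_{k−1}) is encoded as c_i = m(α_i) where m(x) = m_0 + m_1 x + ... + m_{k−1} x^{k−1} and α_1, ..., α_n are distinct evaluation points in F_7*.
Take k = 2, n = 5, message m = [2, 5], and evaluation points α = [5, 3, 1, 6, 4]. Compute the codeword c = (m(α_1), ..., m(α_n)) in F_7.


c = [6, 3, 0, 4, 1]

Message polynomial: m(x) = 2 + 5·x (mod 7).
For each evaluation point α_i, compute m(α_i) mod 7:
  α_1 = 5: Horner steps 5 → 6, so m(5) = 6.
  α_2 = 3: Horner steps 5 → 3, so m(3) = 3.
  α_3 = 1: Horner steps 5 → 0, so m(1) = 0.
  α_4 = 6: Horner steps 5 → 4, so m(6) = 4.
  α_5 = 4: Horner steps 5 → 1, so m(4) = 1.
Codeword c = [6, 3, 0, 4, 1] ∈ F_7^5.


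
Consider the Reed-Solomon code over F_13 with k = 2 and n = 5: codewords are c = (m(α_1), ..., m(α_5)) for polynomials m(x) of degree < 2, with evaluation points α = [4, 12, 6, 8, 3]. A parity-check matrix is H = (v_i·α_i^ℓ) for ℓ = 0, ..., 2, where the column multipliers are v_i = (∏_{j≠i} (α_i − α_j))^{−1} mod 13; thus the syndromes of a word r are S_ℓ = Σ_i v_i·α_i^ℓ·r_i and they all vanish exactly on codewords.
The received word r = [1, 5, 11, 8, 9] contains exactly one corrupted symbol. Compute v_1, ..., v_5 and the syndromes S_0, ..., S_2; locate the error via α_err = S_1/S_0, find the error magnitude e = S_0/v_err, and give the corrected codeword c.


S = (10, 3, 10), error at position 2, error magnitude e = 3, c = [1, 2, 11, 8, 9].

Step 1: column multipliers v_i = (∏_{j≠i}(α_i − α_j))^{−1} mod 13.
  i = 1 (α = 4): (4−12)(4−6)(4−8)(4−3) = (−8)·(−2)·(−4)·1 = −64 ≡ 1, so v_1 = 1^{−1} = 1 (mod 13).
  i = 2 (α = 12): (12−4)(12−6)(12−8)(12−3) = 8·6·4·9 = 1728 ≡ 12, so v_2 = 12^{−1} = 12 (mod 13).
  i = 3 (α = 6): (6−4)(6−12)(6−8)(6−3) = 2·(−6)·(−2)·3 = 72 ≡ 7, so v_3 = 7^{−1} = 2 (mod 13).
  i = 4 (α = 8): (8−4)(8−12)(8−6)(8−3) = 4·(−4)·2·5 = −160 ≡ 9, so v_4 = 9^{−1} = 3 (mod 13).
  i = 5 (α = 3): (3−4)(3−12)(3−6)(3−8) = (−1)·(−9)·(−3)·(−5) = 135 ≡ 5, so v_5 = 5^{−1} = 8 (mod 13).
  v = [1, 12, 2, 3, 8].
Step 2: syndromes of r = [1, 5, 11, 8, 9] (all sums mod 13).
  S_0 = Σ v_i r_i = 1·1 + 12·5 + 2·11 + 3·8 + 8·9 = 179 ≡ 10.
  S_1 = Σ v_i α_i r_i = 1·4·1 + 12·12·5 + 2·6·11 + 3·8·8 + 8·3·9 = 1264 ≡ 3.
  α_i^2 mod 13 = [3, 1, 10, 12, 9].
  S_2 = Σ v_i α_i^2 r_i = 1·3·1 + 12·1·5 + 2·10·11 + 3·12·8 + 8·9·9 = 1219 ≡ 10.
  S = (10, 3, 10) ≠ 0, so r is not a codeword (an error is present).
Step 3: locate the error. For a single error e at position i, S_ℓ = v_i·e·α_i^ℓ, so α_err = S_1/S_0.
  S_0^{−1} = 10^{−1} = 4 (mod 13), so α_err = 3·4 = 12 ≡ 12 = α_2. Error position i = 2.
  Consistency check: S_2/S_1 = 10·9 = 90 ≡ 12 = α_err ✓ (single-error assumption holds).
Step 4: error magnitude e = S_0/v_2 = S_0·∏_{j≠2}(α_2 − α_j) = 10·12 = 120 ≡ 3 (mod 13).
Step 5: correct position 2: c_2 = r_2 − e = 5 − 3 ≡ 2 (mod 13). Hence c = [1, 2, 11, 8, 9].
  Check: interpolating c through the α_i gives m(x) = 7 + 5·x (degree < 2) with m(α_i) = c_i for every i, so c is indeed a codeword.


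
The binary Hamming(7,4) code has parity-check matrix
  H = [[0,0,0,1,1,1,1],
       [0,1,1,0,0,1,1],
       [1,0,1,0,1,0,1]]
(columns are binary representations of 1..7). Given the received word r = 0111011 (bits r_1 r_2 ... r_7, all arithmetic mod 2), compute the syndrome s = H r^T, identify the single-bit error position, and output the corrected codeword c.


s = (1, 0, 0)^T, error position = 4, corrected codeword c = 0110011

Compute s = H r^T mod 2 one row at a time:
  s_1 = 1 + 0 + 1 + 1 = 3 ≡ 1 (mod 2).
  s_2 = 1 + 1 + 1 + 1 = 4 ≡ 0 (mod 2).
  s_3 = 0 + 1 + 0 + 1 = 2 ≡ 0 (mod 2).
s = (1, 0, 0)^T — this equals column 4 of H (binary 100), so error is at position 4.
Correct: flip bit 4 of r = 0111011 to get c = 0110011.


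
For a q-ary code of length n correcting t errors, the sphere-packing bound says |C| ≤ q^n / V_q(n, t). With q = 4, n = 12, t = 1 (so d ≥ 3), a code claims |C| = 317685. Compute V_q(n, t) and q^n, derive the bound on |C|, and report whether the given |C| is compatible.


V_q(n, t) = 37, q^n = 16777216, Hamming bound = 453438, |C| = 317685 ≤ bound (satisfied).

Step 1: Compute V_q(n, t) = Σ_{j=0}^1 C(n, j) (q−1)^j.
  j = 0: C(12,0)·(3)^0 = 1·1 = 1.
  j = 1: C(12,1)·(3)^1 = 12·3 = 36.
  V_q(n, t) = 1 + 36 = 37.
Step 2: q^n = 4^12 = 16777216.
Step 3: Hamming bound ⌊q^n / V_q(n,t)⌋ = ⌊16777216/37⌋ = 453438.
Step 4: Compare |C| = 317685 to 453438: satisfied.
The claimed |C| lies below the Hamming bound.


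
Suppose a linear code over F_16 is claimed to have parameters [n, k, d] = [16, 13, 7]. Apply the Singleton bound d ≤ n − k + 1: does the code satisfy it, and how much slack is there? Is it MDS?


Singleton RHS = n − k + 1 = 4, slack = -3, bound violated (no such code; not MDS).

Singleton bound: d ≤ n − k + 1.
Here n = 16, k = 13, so n − k + 1 = 4.
Given d = 7, check d ≤ 4: NO.
Slack = (n − k + 1) − d = -3.
The slack is negative: d = 7 exceeds n − k + 1 = 4 by 3, so the Singleton bound is violated and no linear [16, 13, 7]_16 code can exist. In particular it is not MDS (MDS requires d = n − k + 1 exactly).
Description: the claimed parameters are [16, 13, 7]_16; such a code would be impossible (violates the Singleton bound).


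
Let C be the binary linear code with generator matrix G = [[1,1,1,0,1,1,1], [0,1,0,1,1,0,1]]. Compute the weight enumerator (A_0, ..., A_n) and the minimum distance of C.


Weight distribution: A_0 = 1, A_4 = 2, A_6 = 1. Minimum distance d = 4.

Enumerate all 2^2 = 4 messages m ∈ F_2^2.
For each, compute codeword c = mG in F_2^7, then tally its weight.
  m = 00 → c = 0000000, weight = 0.
  m = 10 → c = 1110111, weight = 6.
  m = 01 → c = 0101101, weight = 4.
  m = 11 → c = 1011010, weight = 4.
Tally weights:
  weight 0: 1 codewords.
  weight 4: 2 codewords.
  weight 6: 1 codewords.
Minimum distance d = smallest w > 0 with A_w > 0 = 4.
Sanity: Σ A_w = 4 = 2^2 = 4 ✓.


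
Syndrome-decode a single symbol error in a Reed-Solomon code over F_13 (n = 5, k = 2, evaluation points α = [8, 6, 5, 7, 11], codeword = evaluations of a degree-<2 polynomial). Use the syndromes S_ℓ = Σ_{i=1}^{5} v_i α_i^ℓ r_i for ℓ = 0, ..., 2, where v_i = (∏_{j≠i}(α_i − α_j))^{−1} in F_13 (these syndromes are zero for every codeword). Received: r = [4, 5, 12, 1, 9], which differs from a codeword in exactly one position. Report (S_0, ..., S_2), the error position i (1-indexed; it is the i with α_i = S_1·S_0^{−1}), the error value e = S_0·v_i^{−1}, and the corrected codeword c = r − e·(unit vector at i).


S = (2, 1, 7), error at position 4, error magnitude e = 3, c = [4, 5, 12, 11, 9].

Step 1: column multipliers v_i = (∏_{j≠i}(α_i − α_j))^{−1} mod 13.
  i = 1 (α = 8): (8−6)(8−5)(8−7)(8−11) = 2·3·1·(−3) = −18 ≡ 8, so v_1 = 8^{−1} = 5 (mod 13).
  i = 2 (α = 6): (6−8)(6−5)(6−7)(6−11) = (−2)·1·(−1)·(−5) = −10 ≡ 3, so v_2 = 3^{−1} = 9 (mod 13).
  i = 3 (α = 5): (5−8)(5−6)(5−7)(5−11) = (−3)·(−1)·(−2)·(−6) = 36 ≡ 10, so v_3 = 10^{−1} = 4 (mod 13).
  i = 4 (α = 7): (7−8)(7−6)(7−5)(7−11) = (−1)·1·2·(−4) = 8 ≡ 8, so v_4 = 8^{−1} = 5 (mod 13).
  i = 5 (α = 11): (11−8)(11−6)(11−5)(11−7) = 3·5·6·4 = 360 ≡ 9, so v_5 = 9^{−1} = 3 (mod 13).
  v = [5, 9, 4, 5, 3].
Step 2: syndromes of r = [4, 5, 12, 1, 9] (all sums mod 13).
  S_0 = Σ v_i r_i = 5·4 + 9·5 + 4·12 + 5·1 + 3·9 = 145 ≡ 2.
  S_1 = Σ v_i α_i r_i = 5·8·4 + 9·6·5 + 4·5·12 + 5·7·1 + 3·11·9 = 1002 ≡ 1.
  α_i^2 mod 13 = [12, 10, 12, 10, 4].
  S_2 = Σ v_i α_i^2 r_i = 5·12·4 + 9·10·5 + 4·12·12 + 5·10·1 + 3·4·9 = 1424 ≡ 7.
  S = (2, 1, 7) ≠ 0, so r is not a codeword (an error is present).
Step 3: locate the error. For a single error e at position i, S_ℓ = v_i·e·α_i^ℓ, so α_err = S_1/S_0.
  S_0^{−1} = 2^{−1} = 7 (mod 13), so α_err = 1·7 = 7 ≡ 7 = α_4. Error position i = 4.
  Consistency check: S_2/S_1 = 7·1 = 7 ≡ 7 = α_err ✓ (single-error assumption holds).
Step 4: error magnitude e = S_0/v_4 = S_0·∏_{j≠4}(α_4 − α_j) = 2·8 = 16 ≡ 3 (mod 13).
Step 5: correct position 4: c_4 = r_4 − e = 1 − 3 ≡ 11 (mod 13). Hence c = [4, 5, 12, 11, 9].
  Check: interpolating c through the α_i gives m(x) = 8 + 6·x (degree < 2) with m(α_i) = c_i for every i, so c is indeed a codeword.


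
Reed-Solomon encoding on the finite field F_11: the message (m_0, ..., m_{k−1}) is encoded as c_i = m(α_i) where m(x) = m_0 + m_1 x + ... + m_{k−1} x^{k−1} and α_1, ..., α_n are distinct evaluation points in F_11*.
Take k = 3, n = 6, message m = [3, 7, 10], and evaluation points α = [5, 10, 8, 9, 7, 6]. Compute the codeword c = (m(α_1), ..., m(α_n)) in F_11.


c = [2, 6, 6, 7, 3, 9]

Message polynomial: m(x) = 3 + 7·x + 10·x^2 (mod 11).
For each evaluation point α_i, compute m(α_i) mod 11:
  α_1 = 5: Horner steps 10 → 2 → 2, so m(5) = 2.
  α_2 = 10: Horner steps 10 → 8 → 6, so m(10) = 6.
  α_3 = 8: Horner steps 10 → 10 → 6, so m(8) = 6.
  α_4 = 9: Horner steps 10 → 9 → 7, so m(9) = 7.
  α_5 = 7: Horner steps 10 → 0 → 3, so m(7) = 3.
  α_6 = 6: Horner steps 10 → 1 → 9, so m(6) = 9.
Codeword c = [2, 6, 6, 7, 3, 9] ∈ F_11^6.


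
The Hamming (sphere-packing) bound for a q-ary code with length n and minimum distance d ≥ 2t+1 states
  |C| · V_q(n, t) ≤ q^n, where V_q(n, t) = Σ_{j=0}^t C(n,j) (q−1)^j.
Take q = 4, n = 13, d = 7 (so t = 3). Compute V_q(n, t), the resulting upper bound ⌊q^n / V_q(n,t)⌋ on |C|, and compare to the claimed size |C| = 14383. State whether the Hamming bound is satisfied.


V_q(n, t) = 8464, q^n = 67108864, Hamming bound = 7928, |C| = 14383 > bound (violated).

Step 1: Compute V_q(n, t) = Σ_{j=0}^3 C(n, j) (q−1)^j.
  j = 0: C(13,0)·(3)^0 = 1·1 = 1.
  j = 1: C(13,1)·(3)^1 = 13·3 = 39.
  j = 2: C(13,2)·(3)^2 = 78·9 = 702.
  j = 3: C(13,3)·(3)^3 = 286·27 = 7722.
  V_q(n, t) = 1 + 39 + 702 + 7722 = 8464.
Step 2: q^n = 4^13 = 67108864.
Step 3: Hamming bound ⌊q^n / V_q(n,t)⌋ = ⌊67108864/8464⌋ = 7928.
Step 4: Compare |C| = 14383 to 7928: violated.
The claimed |C| lies above the Hamming bound, so no 4-ary code of length 13 with d ≥ 7 can have 14383 codewords.


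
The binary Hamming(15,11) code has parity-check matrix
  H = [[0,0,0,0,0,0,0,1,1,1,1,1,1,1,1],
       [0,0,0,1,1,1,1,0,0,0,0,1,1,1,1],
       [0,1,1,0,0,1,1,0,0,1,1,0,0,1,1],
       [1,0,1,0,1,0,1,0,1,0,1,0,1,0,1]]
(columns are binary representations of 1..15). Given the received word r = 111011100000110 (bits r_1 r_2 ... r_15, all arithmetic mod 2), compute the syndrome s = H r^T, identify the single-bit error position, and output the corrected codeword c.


s = (0, 1, 1, 1)^T, error position = 7, corrected codeword c = 111011000000110

Compute s = H r^T mod 2 one row at a time:
  s_1 = 0 + 0 + 0 + 0 + 0 + 1 + 1 + 0 = 2 ≡ 0 (mod 2).
  s_2 = 0 + 1 + 1 + 1 + 0 + 1 + 1 + 0 = 5 ≡ 1 (mod 2).
  s_3 = 1 + 1 + 1 + 1 + 0 + 0 + 1 + 0 = 5 ≡ 1 (mod 2).
  s_4 = 1 + 1 + 1 + 1 + 0 + 0 + 1 + 0 = 5 ≡ 1 (mod 2).
s = (0, 1, 1, 1)^T — this equals column 7 of H (binary 0111), so error is at position 7.
Correct: flip bit 7 of r = 111011100000110 to get c = 111011000000110.


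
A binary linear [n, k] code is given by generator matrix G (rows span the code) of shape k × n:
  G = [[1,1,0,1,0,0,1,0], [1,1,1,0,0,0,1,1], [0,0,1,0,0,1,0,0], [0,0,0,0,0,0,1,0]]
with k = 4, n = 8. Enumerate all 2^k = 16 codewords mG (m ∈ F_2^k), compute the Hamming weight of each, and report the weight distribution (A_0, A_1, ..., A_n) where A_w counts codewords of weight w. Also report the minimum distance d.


Weight distribution: A_0 = 1, A_1 = 1, A_2 = 1, A_3 = 4, A_4 = 5, A_5 = 3, A_6 = 1. Minimum distance d = 1.

Enumerate all 2^4 = 16 messages m ∈ F_2^4.
For each, compute codeword c = mG in F_2^8, then tally its weight.
  m = 0000 → c = 00000000, weight = 0.
  m = 1000 → c = 11010010, weight = 4.
  m = 0100 → c = 11100011, weight = 5.
  m = 1100 → c = 00110001, weight = 3.
  m = 0010 → c = 00100100, weight = 2.
  m = 1010 → c = 11110110, weight = 6.
  m = 0110 → c = 11000111, weight = 5.
  m = 1110 → c = 00010101, weight = 3.
  m = 0001 → c = 00000010, weight = 1.
  m = 1001 → c = 11010000, weight = 3.
  m = 0101 → c = 11100001, weight = 4.
  m = 1101 → c = 00110011, weight = 4.
  m = 0011 → c = 00100110, weight = 3.
  m = 1011 → c = 11110100, weight = 5.
  m = 0111 → c = 11000101, weight = 4.
  m = 1111 → c = 00010111, weight = 4.
Tally weights:
  weight 0: 1 codewords.
  weight 1: 1 codewords.
  weight 2: 1 codewords.
  weight 3: 4 codewords.
  weight 4: 5 codewords.
  weight 5: 3 codewords.
  weight 6: 1 codewords.
Minimum distance d = smallest w > 0 with A_w > 0 = 1.
Sanity: Σ A_w = 16 = 2^4 = 16 ✓.


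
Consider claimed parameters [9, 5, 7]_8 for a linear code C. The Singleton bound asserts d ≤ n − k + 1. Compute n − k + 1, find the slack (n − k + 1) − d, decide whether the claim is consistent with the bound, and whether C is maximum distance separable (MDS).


Singleton RHS = n − k + 1 = 5, slack = -2, bound violated (no such code; not MDS).

Singleton bound: d ≤ n − k + 1.
Here n = 9, k = 5, so n − k + 1 = 5.
Given d = 7, check d ≤ 5: NO.
Slack = (n − k + 1) − d = -2.
The slack is negative: d = 7 exceeds n − k + 1 = 5 by 2, so the Singleton bound is violated and no linear [9, 5, 7]_8 code can exist. In particular it is not MDS (MDS requires d = n − k + 1 exactly).
Description: the claimed parameters are [9, 5, 7]_8; such a code would be impossible (violates the Singleton bound).


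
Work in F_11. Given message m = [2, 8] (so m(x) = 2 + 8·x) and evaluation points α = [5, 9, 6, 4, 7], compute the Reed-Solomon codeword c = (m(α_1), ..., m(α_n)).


c = [9, 8, 6, 1, 3]

Message polynomial: m(x) = 2 + 8·x (mod 11).
For each evaluation point α_i, compute m(α_i) mod 11:
  α_1 = 5: Horner steps 8 → 9, so m(5) = 9.
  α_2 = 9: Horner steps 8 → 8, so m(9) = 8.
  α_3 = 6: Horner steps 8 → 6, so m(6) = 6.
  α_4 = 4: Horner steps 8 → 1, so m(4) = 1.
  α_5 = 7: Horner steps 8 → 3, so m(7) = 3.
Codeword c = [9, 8, 6, 1, 3] ∈ F_11^5.


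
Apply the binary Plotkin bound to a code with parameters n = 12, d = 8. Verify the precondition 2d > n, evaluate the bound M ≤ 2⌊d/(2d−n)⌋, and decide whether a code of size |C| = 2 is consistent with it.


Plotkin bound M ≤ 4; given |C| = 2 ≤ bound (satisfied).

Check applicability: 2d = 16, n = 12.
2d − n = 4 > 0, so Plotkin applies.
Compute d/(2d−n) = 8/4 ≈ 2.0000.
⌊d/(2d−n)⌋ = 2.
Plotkin bound: M ≤ 2·2 = 4.
Given |C| = 2, check: satisfied.
This |C| is below the Plotkin bound.


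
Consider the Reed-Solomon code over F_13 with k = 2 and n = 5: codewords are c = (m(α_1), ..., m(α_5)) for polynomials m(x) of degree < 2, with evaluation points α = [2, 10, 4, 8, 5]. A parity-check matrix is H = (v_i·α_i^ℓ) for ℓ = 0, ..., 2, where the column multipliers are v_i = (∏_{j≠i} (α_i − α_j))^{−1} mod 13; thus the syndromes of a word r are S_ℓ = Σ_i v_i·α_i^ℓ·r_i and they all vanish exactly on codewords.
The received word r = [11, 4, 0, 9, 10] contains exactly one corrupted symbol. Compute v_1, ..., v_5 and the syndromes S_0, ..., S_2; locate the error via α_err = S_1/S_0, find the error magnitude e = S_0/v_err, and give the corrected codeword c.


S = (5, 7, 2), error at position 3, error magnitude e = 7, c = [11, 4, 6, 9, 10].

Step 1: column multipliers v_i = (∏_{j≠i}(α_i − α_j))^{−1} mod 13.
  i = 1 (α = 2): (2−10)(2−4)(2−8)(2−5) = (−8)·(−2)·(−6)·(−3) = 288 ≡ 2, so v_1 = 2^{−1} = 7 (mod 13).
  i = 2 (α = 10): (10−2)(10−4)(10−8)(10−5) = 8·6·2·5 = 480 ≡ 12, so v_2 = 12^{−1} = 12 (mod 13).
  i = 3 (α = 4): (4−2)(4−10)(4−8)(4−5) = 2·(−6)·(−4)·(−1) = −48 ≡ 4, so v_3 = 4^{−1} = 10 (mod 13).
  i = 4 (α = 8): (8−2)(8−10)(8−4)(8−5) = 6·(−2)·4·3 = −144 ≡ 12, so v_4 = 12^{−1} = 12 (mod 13).
  i = 5 (α = 5): (5−2)(5−10)(5−4)(5−8) = 3·(−5)·1·(−3) = 45 ≡ 6, so v_5 = 6^{−1} = 11 (mod 13).
  v = [7, 12, 10, 12, 11].
Step 2: syndromes of r = [11, 4, 0, 9, 10] (all sums mod 13).
  S_0 = Σ v_i r_i = 7·11 + 12·4 + 10·0 + 12·9 + 11·10 = 343 ≡ 5.
  S_1 = Σ v_i α_i r_i = 7·2·11 + 12·10·4 + 10·4·0 + 12·8·9 + 11·5·10 = 2048 ≡ 7.
  α_i^2 mod 13 = [4, 9, 3, 12, 12].
  S_2 = Σ v_i α_i^2 r_i = 7·4·11 + 12·9·4 + 10·3·0 + 12·12·9 + 11·12·10 = 3356 ≡ 2.
  S = (5, 7, 2) ≠ 0, so r is not a codeword (an error is present).
Step 3: locate the error. For a single error e at position i, S_ℓ = v_i·e·α_i^ℓ, so α_err = S_1/S_0.
  S_0^{−1} = 5^{−1} = 8 (mod 13), so α_err = 7·8 = 56 ≡ 4 = α_3. Error position i = 3.
  Consistency check: S_2/S_1 = 2·2 = 4 ≡ 4 = α_err ✓ (single-error assumption holds).
Step 4: error magnitude e = S_0/v_3 = S_0·∏_{j≠3}(α_3 − α_j) = 5·4 = 20 ≡ 7 (mod 13).
Step 5: correct position 3: c_3 = r_3 − e = 0 − 7 ≡ 6 (mod 13). Hence c = [11, 4, 6, 9, 10].
  Check: interpolating c through the α_i gives m(x) = 3 + 4·x (degree < 2) with m(α_i) = c_i for every i, so c is indeed a codeword.
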